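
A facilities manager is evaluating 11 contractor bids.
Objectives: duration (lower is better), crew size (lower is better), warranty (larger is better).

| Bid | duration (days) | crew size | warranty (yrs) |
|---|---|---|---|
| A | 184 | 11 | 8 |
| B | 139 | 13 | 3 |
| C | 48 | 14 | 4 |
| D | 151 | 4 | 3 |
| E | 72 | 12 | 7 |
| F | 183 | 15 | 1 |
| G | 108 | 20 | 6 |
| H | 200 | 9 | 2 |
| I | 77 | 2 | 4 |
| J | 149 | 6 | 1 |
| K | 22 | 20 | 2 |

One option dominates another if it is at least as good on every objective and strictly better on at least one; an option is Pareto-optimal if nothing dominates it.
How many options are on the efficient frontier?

A: not dominated (best warranty).
B: dominated by E (duration 72≤139, crew size 12≤13, warranty 7≥3).
C: not dominated.
D: dominated by I (duration 77≤151, crew size 2≤4, warranty 4≥3).
E: not dominated.
F: dominated by B (duration 139≤183, crew size 13≤15, warranty 3≥1).
G: dominated by E (duration 72≤108, crew size 12≤20, warranty 7≥6).
H: dominated by D (duration 151≤200, crew size 4≤9, warranty 3≥2).
I: not dominated (best crew size).
J: dominated by I (duration 77≤149, crew size 2≤6, warranty 4≥1).
K: not dominated (best duration).
Pareto-optimal: A, C, E, I, K → 5.

5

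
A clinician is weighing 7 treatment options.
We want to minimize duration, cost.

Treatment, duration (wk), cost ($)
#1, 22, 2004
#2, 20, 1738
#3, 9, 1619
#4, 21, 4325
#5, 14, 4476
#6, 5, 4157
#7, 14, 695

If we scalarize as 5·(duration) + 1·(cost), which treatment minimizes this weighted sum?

#1: 5·22 + 1·2004 = 2114
#2: 5·20 + 1·1738 = 1838
#3: 5·9 + 1·1619 = 1664
#4: 5·21 + 1·4325 = 4430
#5: 5·14 + 1·4476 = 4546
#6: 5·5 + 1·4157 = 4182
#7: 5·14 + 1·695 = 765
Lowest: #7 at 765.

#7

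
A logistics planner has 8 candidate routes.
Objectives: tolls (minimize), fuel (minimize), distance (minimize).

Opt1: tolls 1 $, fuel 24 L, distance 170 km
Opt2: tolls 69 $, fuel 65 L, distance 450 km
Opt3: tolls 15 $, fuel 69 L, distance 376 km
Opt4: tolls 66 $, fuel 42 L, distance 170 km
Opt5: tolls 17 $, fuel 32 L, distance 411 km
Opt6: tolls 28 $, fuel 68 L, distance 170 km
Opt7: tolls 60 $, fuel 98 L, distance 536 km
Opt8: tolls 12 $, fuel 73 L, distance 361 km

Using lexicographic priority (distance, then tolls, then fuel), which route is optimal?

First minimize distance: best is 170, kept {Opt1, Opt4, Opt6}.
Then minimize tolls: best is 1, kept {Opt1}.

Opt1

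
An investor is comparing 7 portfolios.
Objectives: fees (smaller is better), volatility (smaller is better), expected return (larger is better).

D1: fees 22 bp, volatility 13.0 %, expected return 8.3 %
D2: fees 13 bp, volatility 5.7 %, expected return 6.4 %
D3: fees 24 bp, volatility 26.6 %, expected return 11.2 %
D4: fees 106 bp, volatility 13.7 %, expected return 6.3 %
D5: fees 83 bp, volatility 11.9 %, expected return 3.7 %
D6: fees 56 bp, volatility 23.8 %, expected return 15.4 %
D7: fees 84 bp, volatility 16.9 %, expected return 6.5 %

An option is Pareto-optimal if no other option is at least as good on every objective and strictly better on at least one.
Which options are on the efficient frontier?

D1, D2, D3, D6

D1: not dominated.
D2: not dominated (best fees).
D3: not dominated.
D4: dominated by D1 (fees 22≤106, volatility 13.0≤13.7, expected return 8.3≥6.3).
D5: dominated by D2 (fees 13≤83, volatility 5.7≤11.9, expected return 6.4≥3.7).
D6: not dominated (best expected return).
D7: dominated by D1 (fees 22≤84, volatility 13.0≤16.9, expected return 8.3≥6.5).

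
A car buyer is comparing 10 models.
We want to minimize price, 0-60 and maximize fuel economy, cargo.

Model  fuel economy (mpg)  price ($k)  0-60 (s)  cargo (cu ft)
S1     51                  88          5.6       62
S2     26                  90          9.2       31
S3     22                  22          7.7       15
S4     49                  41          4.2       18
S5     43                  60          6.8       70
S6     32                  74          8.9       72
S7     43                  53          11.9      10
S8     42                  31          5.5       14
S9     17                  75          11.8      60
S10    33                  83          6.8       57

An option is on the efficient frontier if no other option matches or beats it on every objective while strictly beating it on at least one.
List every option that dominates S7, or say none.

S4

S4: fuel economy 49≥43, price 41≤53, 0-60 4.2≤11.9, cargo 18≥10 — dominates S7.
Others (S1, S2, S3, S5, S6, S8, S9, S10) are each worse than S7 on at least one objective.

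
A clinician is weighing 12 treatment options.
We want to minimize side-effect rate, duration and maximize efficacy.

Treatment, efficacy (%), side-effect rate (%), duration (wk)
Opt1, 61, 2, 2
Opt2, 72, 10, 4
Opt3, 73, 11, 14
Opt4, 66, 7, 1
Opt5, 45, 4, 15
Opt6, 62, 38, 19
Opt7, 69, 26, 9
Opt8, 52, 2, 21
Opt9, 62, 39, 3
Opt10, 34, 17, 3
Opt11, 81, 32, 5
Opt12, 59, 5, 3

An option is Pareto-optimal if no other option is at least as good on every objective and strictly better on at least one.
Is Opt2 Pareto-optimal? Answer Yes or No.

Opt1: worse on efficacy (61 vs 72).
Opt3: worse on side-effect rate (11 vs 10).
Opt4: worse on efficacy (66 vs 72).
Opt5: worse on efficacy (45 vs 72).
Opt6: worse on efficacy (62 vs 72).
Opt7: worse on efficacy (69 vs 72).
Opt8: worse on efficacy (52 vs 72).
Opt9: worse on efficacy (62 vs 72).
Opt10: worse on efficacy (34 vs 72).
Opt11: worse on side-effect rate (32 vs 10).
Opt12: worse on efficacy (59 vs 72).
No option is at least as good as Opt2 on every objective and strictly better on one.

Yes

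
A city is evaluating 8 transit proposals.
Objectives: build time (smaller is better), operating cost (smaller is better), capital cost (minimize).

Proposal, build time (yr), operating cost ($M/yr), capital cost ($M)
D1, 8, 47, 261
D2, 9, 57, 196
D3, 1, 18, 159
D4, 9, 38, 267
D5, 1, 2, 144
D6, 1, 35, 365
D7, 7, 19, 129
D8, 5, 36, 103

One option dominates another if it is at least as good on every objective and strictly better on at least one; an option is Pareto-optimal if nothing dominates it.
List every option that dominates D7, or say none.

D1: worse on build time (8 vs 7).
D2: worse on build time (9 vs 7).
D3: worse on capital cost (159 vs 129).
D4: worse on build time (9 vs 7).
D5: worse on capital cost (144 vs 129).
D6: worse on operating cost (35 vs 19).
D8: worse on operating cost (36 vs 19).
No option dominates D7.

none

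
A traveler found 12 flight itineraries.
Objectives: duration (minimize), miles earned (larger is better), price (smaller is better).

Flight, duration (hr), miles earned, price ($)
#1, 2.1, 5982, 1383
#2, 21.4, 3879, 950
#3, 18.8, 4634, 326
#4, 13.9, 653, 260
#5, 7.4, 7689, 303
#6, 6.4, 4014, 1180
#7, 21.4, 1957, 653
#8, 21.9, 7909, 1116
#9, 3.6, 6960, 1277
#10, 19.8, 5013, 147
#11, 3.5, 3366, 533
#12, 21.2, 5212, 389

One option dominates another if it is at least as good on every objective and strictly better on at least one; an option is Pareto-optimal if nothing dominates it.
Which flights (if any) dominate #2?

#3: duration 18.8≤21.4, miles earned 4634≥3879, price 326≤950 — dominates #2.
#5: duration 7.4≤21.4, miles earned 7689≥3879, price 303≤950 — dominates #2.
#10: duration 19.8≤21.4, miles earned 5013≥3879, price 147≤950 — dominates #2.
#12: duration 21.2≤21.4, miles earned 5212≥3879, price 389≤950 — dominates #2.
Others (#1, #4, #6, #7, #8, #9, #11) are each worse than #2 on at least one objective.

#3, #5, #10, #12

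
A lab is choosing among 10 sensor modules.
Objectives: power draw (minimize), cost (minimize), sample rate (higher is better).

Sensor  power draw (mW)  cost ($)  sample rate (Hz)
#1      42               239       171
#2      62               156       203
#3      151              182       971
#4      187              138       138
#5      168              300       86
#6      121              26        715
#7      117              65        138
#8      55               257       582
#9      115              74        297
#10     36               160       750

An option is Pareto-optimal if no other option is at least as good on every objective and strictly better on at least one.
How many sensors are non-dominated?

#1: dominated by #10 (power draw 36≤42, cost 160≤239, sample rate 750≥171).
#2: not dominated.
#3: not dominated (best sample rate).
#4: dominated by #6 (power draw 121≤187, cost 26≤138, sample rate 715≥138).
#5: dominated by #1 (power draw 42≤168, cost 239≤300, sample rate 171≥86).
#6: not dominated (best cost).
#7: not dominated.
#8: dominated by #10 (power draw 36≤55, cost 160≤257, sample rate 750≥582).
#9: not dominated.
#10: not dominated (best power draw).
Pareto-optimal: #2, #3, #6, #7, #9, #10 → 6.

6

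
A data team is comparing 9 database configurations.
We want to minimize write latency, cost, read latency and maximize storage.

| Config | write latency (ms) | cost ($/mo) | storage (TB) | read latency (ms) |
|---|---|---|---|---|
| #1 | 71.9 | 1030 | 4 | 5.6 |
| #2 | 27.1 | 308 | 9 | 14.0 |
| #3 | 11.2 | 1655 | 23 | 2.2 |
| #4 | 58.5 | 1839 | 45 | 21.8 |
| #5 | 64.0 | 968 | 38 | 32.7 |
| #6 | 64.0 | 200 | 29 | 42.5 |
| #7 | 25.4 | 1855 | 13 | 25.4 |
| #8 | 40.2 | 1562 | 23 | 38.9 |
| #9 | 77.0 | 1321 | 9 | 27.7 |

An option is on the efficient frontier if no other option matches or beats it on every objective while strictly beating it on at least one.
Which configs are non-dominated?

#1: not dominated.
#2: not dominated.
#3: not dominated (best write latency).
#4: not dominated (best storage).
#5: not dominated.
#6: not dominated (best cost).
#7: dominated by #3 (write latency 11.2≤25.4, cost 1655≤1855, storage 23≥13, read latency 2.2≤25.4).
#8: not dominated.
#9: dominated by #2 (write latency 27.1≤77.0, cost 308≤1321, storage 9≥9, read latency 14.0≤27.7).

#1, #2, #3, #4, #5, #6, #8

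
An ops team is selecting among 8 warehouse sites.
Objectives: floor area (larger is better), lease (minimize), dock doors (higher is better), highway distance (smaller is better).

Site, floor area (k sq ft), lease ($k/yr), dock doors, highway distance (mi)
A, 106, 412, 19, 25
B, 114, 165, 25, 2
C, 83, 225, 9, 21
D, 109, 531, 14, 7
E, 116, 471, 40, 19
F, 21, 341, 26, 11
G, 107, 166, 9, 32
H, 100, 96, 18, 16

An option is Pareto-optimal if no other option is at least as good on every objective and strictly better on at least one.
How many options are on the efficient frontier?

A: dominated by B (floor area 114≥106, lease 165≤412, dock doors 25≥19, highway distance 2≤25).
B: not dominated (best highway distance).
C: dominated by B (floor area 114≥83, lease 165≤225, dock doors 25≥9, highway distance 2≤21).
D: dominated by B (floor area 114≥109, lease 165≤531, dock doors 25≥14, highway distance 2≤7).
E: not dominated (best floor area).
F: not dominated.
G: dominated by B (floor area 114≥107, lease 165≤166, dock doors 25≥9, highway distance 2≤32).
H: not dominated (best lease).
Pareto-optimal: B, E, F, H → 4.

4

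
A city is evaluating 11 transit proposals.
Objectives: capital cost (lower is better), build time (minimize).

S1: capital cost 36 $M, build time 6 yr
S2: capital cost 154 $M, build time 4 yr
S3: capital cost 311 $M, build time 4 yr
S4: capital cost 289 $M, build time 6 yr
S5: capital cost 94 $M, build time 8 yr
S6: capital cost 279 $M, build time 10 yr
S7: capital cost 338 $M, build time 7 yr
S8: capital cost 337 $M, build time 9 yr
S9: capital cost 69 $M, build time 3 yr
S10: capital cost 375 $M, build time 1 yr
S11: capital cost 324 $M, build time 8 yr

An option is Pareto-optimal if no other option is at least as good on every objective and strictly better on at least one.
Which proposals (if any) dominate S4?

S1, S2, S9

S1: capital cost 36≤289, build time 6≤6 — dominates S4.
S2: capital cost 154≤289, build time 4≤6 — dominates S4.
S9: capital cost 69≤289, build time 3≤6 — dominates S4.
Others (S3, S5, S6, S7, S8, S10, S11) are each worse than S4 on at least one objective.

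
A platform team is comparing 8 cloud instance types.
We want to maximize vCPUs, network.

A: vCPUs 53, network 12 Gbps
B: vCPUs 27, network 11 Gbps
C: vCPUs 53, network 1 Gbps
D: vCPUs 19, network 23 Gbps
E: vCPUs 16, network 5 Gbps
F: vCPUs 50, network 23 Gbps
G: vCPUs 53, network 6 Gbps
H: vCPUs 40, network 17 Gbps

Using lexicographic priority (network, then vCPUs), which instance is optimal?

First maximize network: best is 23, kept {D, F}.
Then maximize vCPUs: best is 50, kept {F}.

F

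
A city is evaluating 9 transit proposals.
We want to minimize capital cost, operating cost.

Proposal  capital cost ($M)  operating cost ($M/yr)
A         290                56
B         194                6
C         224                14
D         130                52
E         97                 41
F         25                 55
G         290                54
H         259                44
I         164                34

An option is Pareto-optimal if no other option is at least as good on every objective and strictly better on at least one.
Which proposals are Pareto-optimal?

A: dominated by B (capital cost 194≤290, operating cost 6≤56).
B: not dominated (best operating cost).
C: dominated by B (capital cost 194≤224, operating cost 6≤14).
D: dominated by E (capital cost 97≤130, operating cost 41≤52).
E: not dominated.
F: not dominated (best capital cost).
G: dominated by B (capital cost 194≤290, operating cost 6≤54).
H: dominated by B (capital cost 194≤259, operating cost 6≤44).
I: not dominated.

B, E, F, I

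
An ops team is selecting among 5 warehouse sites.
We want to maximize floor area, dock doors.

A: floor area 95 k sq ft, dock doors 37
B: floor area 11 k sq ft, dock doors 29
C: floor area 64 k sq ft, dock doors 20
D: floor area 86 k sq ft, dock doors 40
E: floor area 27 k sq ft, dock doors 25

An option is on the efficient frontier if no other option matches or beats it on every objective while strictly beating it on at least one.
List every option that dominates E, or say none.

A: floor area 95≥27, dock doors 37≥25 — dominates E.
D: floor area 86≥27, dock doors 40≥25 — dominates E.
Others (B, C) are each worse than E on at least one objective.

A, D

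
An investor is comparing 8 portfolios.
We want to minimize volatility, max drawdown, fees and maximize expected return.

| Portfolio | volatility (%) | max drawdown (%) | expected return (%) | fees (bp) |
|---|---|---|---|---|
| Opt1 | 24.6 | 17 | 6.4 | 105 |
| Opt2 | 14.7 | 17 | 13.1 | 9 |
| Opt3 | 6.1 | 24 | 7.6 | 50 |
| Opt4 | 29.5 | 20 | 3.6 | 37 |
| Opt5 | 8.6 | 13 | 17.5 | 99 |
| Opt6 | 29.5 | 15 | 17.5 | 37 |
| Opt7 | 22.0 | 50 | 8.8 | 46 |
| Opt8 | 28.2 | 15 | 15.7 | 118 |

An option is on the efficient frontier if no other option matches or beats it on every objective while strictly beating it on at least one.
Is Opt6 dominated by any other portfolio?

No

Opt1: worse on max drawdown (17 vs 15).
Opt2: worse on max drawdown (17 vs 15).
Opt3: worse on max drawdown (24 vs 15).
Opt4: worse on max drawdown (20 vs 15).
Opt5: worse on fees (99 vs 37).
Opt7: worse on max drawdown (50 vs 15).
Opt8: worse on expected return (15.7 vs 17.5).
No option is at least as good as Opt6 on every objective and strictly better on one.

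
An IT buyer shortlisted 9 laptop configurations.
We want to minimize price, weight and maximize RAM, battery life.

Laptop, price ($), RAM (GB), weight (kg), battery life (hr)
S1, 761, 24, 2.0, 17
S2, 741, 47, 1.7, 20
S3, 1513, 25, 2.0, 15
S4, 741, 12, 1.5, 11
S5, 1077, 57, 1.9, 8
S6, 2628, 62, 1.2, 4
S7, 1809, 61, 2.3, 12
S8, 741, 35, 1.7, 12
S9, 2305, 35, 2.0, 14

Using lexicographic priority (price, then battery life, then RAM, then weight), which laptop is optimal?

First minimize price: best is 741, kept {S2, S4, S8}.
Then maximize battery life: best is 20, kept {S2}.

S2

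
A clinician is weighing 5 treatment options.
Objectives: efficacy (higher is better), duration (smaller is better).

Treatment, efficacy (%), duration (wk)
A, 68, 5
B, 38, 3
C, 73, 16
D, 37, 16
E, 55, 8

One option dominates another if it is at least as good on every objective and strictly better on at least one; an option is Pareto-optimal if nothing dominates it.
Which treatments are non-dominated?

A: not dominated.
B: not dominated (best duration).
C: not dominated (best efficacy).
D: dominated by A (efficacy 68≥37, duration 5≤16).
E: dominated by A (efficacy 68≥55, duration 5≤8).

A, B, C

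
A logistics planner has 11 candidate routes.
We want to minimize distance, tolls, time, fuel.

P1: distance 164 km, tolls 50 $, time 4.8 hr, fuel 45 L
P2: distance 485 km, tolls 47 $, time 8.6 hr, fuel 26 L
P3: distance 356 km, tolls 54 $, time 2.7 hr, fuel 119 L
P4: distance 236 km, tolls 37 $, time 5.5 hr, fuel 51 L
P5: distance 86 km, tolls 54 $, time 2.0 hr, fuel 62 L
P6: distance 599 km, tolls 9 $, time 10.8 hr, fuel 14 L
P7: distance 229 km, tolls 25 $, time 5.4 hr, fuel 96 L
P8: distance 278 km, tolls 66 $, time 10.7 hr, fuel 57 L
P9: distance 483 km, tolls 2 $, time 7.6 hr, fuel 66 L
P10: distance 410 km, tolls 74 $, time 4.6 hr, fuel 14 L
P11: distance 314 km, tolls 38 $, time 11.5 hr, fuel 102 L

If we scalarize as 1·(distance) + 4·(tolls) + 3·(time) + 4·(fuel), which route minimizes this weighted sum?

P5

P1: 1·164 + 4·50 + 3·4.8 + 4·45 = 558.4
P2: 1·485 + 4·47 + 3·8.6 + 4·26 = 802.8
P3: 1·356 + 4·54 + 3·2.7 + 4·119 = 1056.1
P4: 1·236 + 4·37 + 3·5.5 + 4·51 = 604.5
P5: 1·86 + 4·54 + 3·2.0 + 4·62 = 556.0
P6: 1·599 + 4·9 + 3·10.8 + 4·14 = 723.4
P7: 1·229 + 4·25 + 3·5.4 + 4·96 = 729.2
P8: 1·278 + 4·66 + 3·10.7 + 4·57 = 802.1
P9: 1·483 + 4·2 + 3·7.6 + 4·66 = 777.8
P10: 1·410 + 4·74 + 3·4.6 + 4·14 = 775.8
P11: 1·314 + 4·38 + 3·11.5 + 4·102 = 908.5
Lowest: P5 at 556.0.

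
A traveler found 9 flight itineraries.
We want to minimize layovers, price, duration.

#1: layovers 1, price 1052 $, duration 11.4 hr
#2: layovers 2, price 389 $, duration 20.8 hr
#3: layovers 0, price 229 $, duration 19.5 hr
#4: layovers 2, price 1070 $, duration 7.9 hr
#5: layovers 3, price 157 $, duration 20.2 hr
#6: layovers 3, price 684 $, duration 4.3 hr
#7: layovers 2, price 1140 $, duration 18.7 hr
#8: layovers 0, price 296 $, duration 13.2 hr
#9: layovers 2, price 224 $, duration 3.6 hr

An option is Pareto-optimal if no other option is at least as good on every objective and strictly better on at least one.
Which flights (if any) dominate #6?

#9

#9: layovers 2≤3, price 224≤684, duration 3.6≤4.3 — dominates #6.
Others (#1, #2, #3, #4, #5, #7, #8) are each worse than #6 on at least one objective.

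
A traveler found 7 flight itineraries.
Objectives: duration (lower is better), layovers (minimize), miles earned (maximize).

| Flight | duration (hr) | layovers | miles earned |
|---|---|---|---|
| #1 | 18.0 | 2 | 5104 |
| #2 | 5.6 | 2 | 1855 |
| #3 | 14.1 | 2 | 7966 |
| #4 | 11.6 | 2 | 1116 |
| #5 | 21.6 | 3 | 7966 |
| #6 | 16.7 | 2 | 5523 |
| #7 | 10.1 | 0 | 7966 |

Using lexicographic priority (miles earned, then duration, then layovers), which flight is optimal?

#7

First maximize miles earned: best is 7966, kept {#3, #5, #7}.
Then minimize duration: best is 10.1, kept {#7}.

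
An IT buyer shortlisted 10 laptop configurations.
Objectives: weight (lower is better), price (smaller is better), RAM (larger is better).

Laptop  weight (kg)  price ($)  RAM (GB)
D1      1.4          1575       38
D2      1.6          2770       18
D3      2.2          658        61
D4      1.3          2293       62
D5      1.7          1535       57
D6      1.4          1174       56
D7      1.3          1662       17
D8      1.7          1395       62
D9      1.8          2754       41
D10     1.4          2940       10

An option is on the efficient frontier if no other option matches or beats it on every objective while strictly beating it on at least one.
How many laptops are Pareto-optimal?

D1: dominated by D6 (weight 1.4≤1.4, price 1174≤1575, RAM 56≥38).
D2: dominated by D1 (weight 1.4≤1.6, price 1575≤2770, RAM 38≥18).
D3: not dominated (best price).
D4: not dominated.
D5: dominated by D8 (weight 1.7≤1.7, price 1395≤1535, RAM 62≥57).
D6: not dominated.
D7: not dominated.
D8: not dominated.
D9: dominated by D4 (weight 1.3≤1.8, price 2293≤2754, RAM 62≥41).
D10: dominated by D1 (weight 1.4≤1.4, price 1575≤2940, RAM 38≥10).
Pareto-optimal: D3, D4, D6, D7, D8 → 5.

5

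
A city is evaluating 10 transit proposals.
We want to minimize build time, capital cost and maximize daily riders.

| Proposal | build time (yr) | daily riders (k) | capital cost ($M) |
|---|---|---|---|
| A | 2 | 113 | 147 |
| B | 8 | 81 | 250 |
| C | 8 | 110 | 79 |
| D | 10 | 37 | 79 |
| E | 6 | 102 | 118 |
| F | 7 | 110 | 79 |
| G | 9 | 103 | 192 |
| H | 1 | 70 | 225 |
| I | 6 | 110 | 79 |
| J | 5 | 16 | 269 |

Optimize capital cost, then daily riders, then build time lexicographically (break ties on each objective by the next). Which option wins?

I

First minimize capital cost: best is 79, kept {C, D, F, I}.
Then maximize daily riders: best is 110, kept {C, F, I}.
Then minimize build time: best is 6, kept {I}.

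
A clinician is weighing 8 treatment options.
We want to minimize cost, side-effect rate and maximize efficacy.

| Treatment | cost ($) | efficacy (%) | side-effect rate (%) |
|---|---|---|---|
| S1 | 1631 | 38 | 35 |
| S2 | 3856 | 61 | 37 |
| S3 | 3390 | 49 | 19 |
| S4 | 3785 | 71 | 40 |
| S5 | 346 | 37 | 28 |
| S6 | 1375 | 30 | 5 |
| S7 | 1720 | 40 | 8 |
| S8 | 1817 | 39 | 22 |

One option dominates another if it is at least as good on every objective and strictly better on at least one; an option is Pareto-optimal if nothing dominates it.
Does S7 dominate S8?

Yes

S7 vs S8: cost 1720≤1817, efficacy 40≥39, side-effect rate 8≤22 — S7 is at least as good on every objective with at least one strict improvement.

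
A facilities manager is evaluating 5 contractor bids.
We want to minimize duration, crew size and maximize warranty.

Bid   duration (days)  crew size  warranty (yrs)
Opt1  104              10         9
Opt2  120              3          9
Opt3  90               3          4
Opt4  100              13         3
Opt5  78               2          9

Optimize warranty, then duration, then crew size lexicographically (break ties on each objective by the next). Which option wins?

Opt5

First maximize warranty: best is 9, kept {Opt1, Opt2, Opt5}.
Then minimize duration: best is 78, kept {Opt5}.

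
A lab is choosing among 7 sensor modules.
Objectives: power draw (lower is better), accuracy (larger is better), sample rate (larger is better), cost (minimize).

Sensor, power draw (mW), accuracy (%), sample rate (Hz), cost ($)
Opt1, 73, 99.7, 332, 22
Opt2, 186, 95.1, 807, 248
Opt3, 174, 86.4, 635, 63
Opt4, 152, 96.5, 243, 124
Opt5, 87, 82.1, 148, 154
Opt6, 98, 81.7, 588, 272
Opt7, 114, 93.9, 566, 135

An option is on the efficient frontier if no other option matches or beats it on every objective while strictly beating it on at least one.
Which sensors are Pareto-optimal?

Opt1: not dominated (best power draw).
Opt2: not dominated (best sample rate).
Opt3: not dominated.
Opt4: dominated by Opt1 (power draw 73≤152, accuracy 99.7≥96.5, sample rate 332≥243, cost 22≤124).
Opt5: dominated by Opt1 (power draw 73≤87, accuracy 99.7≥82.1, sample rate 332≥148, cost 22≤154).
Opt6: not dominated.
Opt7: not dominated.

Opt1, Opt2, Opt3, Opt6, Opt7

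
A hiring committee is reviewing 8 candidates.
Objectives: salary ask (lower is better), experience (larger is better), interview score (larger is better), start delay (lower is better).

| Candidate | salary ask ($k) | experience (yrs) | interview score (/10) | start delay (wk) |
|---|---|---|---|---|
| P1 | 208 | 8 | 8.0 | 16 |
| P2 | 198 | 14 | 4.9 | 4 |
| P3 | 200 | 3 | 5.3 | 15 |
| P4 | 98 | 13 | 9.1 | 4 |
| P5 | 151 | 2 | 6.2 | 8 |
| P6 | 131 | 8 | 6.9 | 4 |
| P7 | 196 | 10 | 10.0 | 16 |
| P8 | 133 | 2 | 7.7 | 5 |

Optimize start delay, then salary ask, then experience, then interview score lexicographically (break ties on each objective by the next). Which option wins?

P4

First minimize start delay: best is 4, kept {P2, P4, P6}.
Then minimize salary ask: best is 98, kept {P4}.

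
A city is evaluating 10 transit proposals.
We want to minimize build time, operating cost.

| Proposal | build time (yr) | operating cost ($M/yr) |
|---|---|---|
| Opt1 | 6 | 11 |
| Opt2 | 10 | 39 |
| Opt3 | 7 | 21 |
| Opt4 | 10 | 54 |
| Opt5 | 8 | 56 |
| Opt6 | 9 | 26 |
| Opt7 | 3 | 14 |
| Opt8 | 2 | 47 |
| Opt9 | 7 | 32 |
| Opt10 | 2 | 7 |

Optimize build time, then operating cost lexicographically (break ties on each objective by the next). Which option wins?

First minimize build time: best is 2, kept {Opt8, Opt10}.
Then minimize operating cost: best is 7, kept {Opt10}.

Opt10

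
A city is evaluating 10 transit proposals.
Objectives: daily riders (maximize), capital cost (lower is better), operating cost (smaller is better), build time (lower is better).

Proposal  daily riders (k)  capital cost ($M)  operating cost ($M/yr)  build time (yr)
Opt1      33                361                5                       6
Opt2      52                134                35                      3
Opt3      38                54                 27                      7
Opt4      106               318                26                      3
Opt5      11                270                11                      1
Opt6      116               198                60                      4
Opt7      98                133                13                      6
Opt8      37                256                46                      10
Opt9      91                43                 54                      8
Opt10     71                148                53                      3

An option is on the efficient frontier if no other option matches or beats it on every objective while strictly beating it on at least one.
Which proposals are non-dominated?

Opt1: not dominated (best operating cost).
Opt2: not dominated.
Opt3: not dominated.
Opt4: not dominated.
Opt5: not dominated (best build time).
Opt6: not dominated (best daily riders).
Opt7: not dominated.
Opt8: dominated by Opt2 (daily riders 52≥37, capital cost 134≤256, operating cost 35≤46, build time 3≤10).
Opt9: not dominated (best capital cost).
Opt10: not dominated.

Opt1, Opt2, Opt3, Opt4, Opt5, Opt6, Opt7, Opt9, Opt10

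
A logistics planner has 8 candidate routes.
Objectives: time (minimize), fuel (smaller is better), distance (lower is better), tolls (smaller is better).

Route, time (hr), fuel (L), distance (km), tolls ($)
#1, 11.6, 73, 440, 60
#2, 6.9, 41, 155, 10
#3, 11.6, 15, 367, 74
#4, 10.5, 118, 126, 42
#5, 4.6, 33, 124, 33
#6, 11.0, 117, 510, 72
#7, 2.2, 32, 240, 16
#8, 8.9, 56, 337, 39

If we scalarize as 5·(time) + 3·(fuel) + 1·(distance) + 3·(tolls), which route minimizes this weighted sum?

#2

#1: 5·11.6 + 3·73 + 1·440 + 3·60 = 897.0
#2: 5·6.9 + 3·41 + 1·155 + 3·10 = 342.5
#3: 5·11.6 + 3·15 + 1·367 + 3·74 = 692.0
#4: 5·10.5 + 3·118 + 1·126 + 3·42 = 658.5
#5: 5·4.6 + 3·33 + 1·124 + 3·33 = 345.0
#6: 5·11.0 + 3·117 + 1·510 + 3·72 = 1132.0
#7: 5·2.2 + 3·32 + 1·240 + 3·16 = 395.0
#8: 5·8.9 + 3·56 + 1·337 + 3·39 = 666.5
Lowest: #2 at 342.5.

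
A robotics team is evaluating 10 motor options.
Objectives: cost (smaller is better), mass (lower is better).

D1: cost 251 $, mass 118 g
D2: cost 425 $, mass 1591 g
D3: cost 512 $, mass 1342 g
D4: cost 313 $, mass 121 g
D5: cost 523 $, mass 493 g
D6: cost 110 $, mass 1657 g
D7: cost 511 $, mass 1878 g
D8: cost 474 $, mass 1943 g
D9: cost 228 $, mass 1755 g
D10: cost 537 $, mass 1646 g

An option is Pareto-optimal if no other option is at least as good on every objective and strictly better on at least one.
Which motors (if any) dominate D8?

D1: cost 251≤474, mass 118≤1943 — dominates D8.
D2: cost 425≤474, mass 1591≤1943 — dominates D8.
D4: cost 313≤474, mass 121≤1943 — dominates D8.
D6: cost 110≤474, mass 1657≤1943 — dominates D8.
D9: cost 228≤474, mass 1755≤1943 — dominates D8.
Others (D3, D5, D7, D10) are each worse than D8 on at least one objective.

D1, D2, D4, D6, D9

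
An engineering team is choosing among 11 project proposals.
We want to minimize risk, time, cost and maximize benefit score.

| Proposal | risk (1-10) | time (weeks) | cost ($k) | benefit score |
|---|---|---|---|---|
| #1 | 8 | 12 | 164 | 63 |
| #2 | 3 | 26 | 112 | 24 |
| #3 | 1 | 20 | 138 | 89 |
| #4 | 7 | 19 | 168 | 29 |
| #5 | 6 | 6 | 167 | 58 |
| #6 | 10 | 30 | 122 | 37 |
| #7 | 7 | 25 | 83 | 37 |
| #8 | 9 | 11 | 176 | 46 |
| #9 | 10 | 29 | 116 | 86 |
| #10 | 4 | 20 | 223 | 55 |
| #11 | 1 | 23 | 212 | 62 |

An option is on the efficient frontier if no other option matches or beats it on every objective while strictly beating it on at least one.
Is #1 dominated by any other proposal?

#2: worse on time (26 vs 12).
#3: worse on time (20 vs 12).
#4: worse on time (19 vs 12).
#5: worse on cost (167 vs 164).
#6: worse on risk (10 vs 8).
#7: worse on time (25 vs 12).
#8: worse on risk (9 vs 8).
#9: worse on risk (10 vs 8).
#10: worse on time (20 vs 12).
#11: worse on time (23 vs 12).
No option is at least as good as #1 on every objective and strictly better on one.

No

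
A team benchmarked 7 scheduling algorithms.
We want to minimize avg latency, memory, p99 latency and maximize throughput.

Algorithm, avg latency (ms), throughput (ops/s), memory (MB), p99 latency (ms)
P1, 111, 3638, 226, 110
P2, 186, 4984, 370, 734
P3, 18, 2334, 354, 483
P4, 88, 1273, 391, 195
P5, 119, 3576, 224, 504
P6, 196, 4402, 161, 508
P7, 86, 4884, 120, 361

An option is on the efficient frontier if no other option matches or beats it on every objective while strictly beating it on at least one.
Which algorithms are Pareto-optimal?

P1: not dominated (best p99 latency).
P2: not dominated (best throughput).
P3: not dominated (best avg latency).
P4: not dominated.
P5: dominated by P7 (avg latency 86≤119, throughput 4884≥3576, memory 120≤224, p99 latency 361≤504).
P6: dominated by P7 (avg latency 86≤196, throughput 4884≥4402, memory 120≤161, p99 latency 361≤508).
P7: not dominated (best memory).

P1, P2, P3, P4, P7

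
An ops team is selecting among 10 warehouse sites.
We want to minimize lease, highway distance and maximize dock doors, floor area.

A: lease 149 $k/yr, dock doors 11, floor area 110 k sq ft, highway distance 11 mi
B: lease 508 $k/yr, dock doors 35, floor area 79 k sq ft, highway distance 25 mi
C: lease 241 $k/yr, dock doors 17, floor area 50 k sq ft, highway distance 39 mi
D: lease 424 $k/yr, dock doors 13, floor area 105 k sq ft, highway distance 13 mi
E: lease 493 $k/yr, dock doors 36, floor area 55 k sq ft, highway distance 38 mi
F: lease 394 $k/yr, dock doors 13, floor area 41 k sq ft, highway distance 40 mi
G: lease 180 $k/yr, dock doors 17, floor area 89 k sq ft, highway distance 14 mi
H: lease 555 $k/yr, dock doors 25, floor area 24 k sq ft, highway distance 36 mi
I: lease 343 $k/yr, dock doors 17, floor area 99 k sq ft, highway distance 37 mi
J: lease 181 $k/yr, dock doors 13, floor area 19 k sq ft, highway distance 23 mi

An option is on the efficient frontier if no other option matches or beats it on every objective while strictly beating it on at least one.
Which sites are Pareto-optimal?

A: not dominated (best lease).
B: not dominated.
C: dominated by G (lease 180≤241, dock doors 17≥17, floor area 89≥50, highway distance 14≤39).
D: not dominated.
E: not dominated (best dock doors).
F: dominated by C (lease 241≤394, dock doors 17≥13, floor area 50≥41, highway distance 39≤40).
G: not dominated.
H: dominated by B (lease 508≤555, dock doors 35≥25, floor area 79≥24, highway distance 25≤36).
I: not dominated.
J: dominated by G (lease 180≤181, dock doors 17≥13, floor area 89≥19, highway distance 14≤23).

A, B, D, E, G, I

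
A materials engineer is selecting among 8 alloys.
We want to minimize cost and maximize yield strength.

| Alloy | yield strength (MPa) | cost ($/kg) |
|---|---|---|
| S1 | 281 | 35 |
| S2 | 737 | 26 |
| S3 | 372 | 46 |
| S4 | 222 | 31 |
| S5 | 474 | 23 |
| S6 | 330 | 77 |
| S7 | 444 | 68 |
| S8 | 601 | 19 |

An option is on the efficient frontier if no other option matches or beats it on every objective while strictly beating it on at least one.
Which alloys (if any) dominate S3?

S2: yield strength 737≥372, cost 26≤46 — dominates S3.
S5: yield strength 474≥372, cost 23≤46 — dominates S3.
S8: yield strength 601≥372, cost 19≤46 — dominates S3.
Others (S1, S4, S6, S7) are each worse than S3 on at least one objective.

S2, S5, S8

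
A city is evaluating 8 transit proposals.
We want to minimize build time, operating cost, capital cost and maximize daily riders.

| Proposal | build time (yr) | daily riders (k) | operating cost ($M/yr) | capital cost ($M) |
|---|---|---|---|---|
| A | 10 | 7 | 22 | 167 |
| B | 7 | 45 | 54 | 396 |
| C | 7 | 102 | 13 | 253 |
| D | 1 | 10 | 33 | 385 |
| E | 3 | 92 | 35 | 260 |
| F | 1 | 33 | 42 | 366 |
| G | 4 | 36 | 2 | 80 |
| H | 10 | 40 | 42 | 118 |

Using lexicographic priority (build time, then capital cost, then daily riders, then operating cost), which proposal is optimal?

F

First minimize build time: best is 1, kept {D, F}.
Then minimize capital cost: best is 366, kept {F}.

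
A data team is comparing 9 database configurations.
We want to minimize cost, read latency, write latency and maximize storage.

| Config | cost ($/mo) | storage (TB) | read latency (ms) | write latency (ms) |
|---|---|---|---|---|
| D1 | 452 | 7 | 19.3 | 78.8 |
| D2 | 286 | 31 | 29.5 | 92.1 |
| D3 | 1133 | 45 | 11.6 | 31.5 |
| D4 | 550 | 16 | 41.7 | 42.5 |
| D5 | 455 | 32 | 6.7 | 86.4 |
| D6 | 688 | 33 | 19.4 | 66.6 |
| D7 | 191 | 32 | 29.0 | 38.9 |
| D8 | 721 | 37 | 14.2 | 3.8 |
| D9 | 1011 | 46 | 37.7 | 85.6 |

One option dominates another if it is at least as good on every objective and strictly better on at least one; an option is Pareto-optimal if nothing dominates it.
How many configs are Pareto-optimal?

D1: not dominated.
D2: dominated by D7 (cost 191≤286, storage 32≥31, read latency 29.0≤29.5, write latency 38.9≤92.1).
D3: not dominated.
D4: dominated by D7 (cost 191≤550, storage 32≥16, read latency 29.0≤41.7, write latency 38.9≤42.5).
D5: not dominated (best read latency).
D6: not dominated.
D7: not dominated (best cost).
D8: not dominated (best write latency).
D9: not dominated (best storage).
Pareto-optimal: D1, D3, D5, D6, D7, D8, D9 → 7.

7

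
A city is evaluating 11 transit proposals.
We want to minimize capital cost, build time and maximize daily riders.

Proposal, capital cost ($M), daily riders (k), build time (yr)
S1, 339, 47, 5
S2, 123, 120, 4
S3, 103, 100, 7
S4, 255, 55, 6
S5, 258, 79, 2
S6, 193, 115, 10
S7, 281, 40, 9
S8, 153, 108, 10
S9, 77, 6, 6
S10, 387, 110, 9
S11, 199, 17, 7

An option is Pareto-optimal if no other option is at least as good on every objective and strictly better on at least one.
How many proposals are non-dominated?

S1: dominated by S2 (capital cost 123≤339, daily riders 120≥47, build time 4≤5).
S2: not dominated (best daily riders).
S3: not dominated.
S4: dominated by S2 (capital cost 123≤255, daily riders 120≥55, build time 4≤6).
S5: not dominated (best build time).
S6: dominated by S2 (capital cost 123≤193, daily riders 120≥115, build time 4≤10).
S7: dominated by S2 (capital cost 123≤281, daily riders 120≥40, build time 4≤9).
S8: dominated by S2 (capital cost 123≤153, daily riders 120≥108, build time 4≤10).
S9: not dominated (best capital cost).
S10: dominated by S2 (capital cost 123≤387, daily riders 120≥110, build time 4≤9).
S11: dominated by S2 (capital cost 123≤199, daily riders 120≥17, build time 4≤7).
Pareto-optimal: S2, S3, S5, S9 → 4.

4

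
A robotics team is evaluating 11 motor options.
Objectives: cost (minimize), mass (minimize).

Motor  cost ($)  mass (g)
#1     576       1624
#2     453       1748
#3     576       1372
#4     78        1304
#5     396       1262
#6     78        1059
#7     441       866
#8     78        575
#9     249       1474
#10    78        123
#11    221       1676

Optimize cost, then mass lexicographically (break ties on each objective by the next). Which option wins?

First minimize cost: best is 78, kept {#4, #6, #8, #10}.
Then minimize mass: best is 123, kept {#10}.

#10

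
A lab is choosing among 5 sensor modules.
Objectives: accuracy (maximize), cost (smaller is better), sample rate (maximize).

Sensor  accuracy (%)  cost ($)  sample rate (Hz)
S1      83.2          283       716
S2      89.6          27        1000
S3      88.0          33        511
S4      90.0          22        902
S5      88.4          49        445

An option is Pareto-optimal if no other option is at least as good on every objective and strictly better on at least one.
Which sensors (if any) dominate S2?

S1: worse on accuracy (83.2 vs 89.6).
S3: worse on accuracy (88.0 vs 89.6).
S4: worse on sample rate (902 vs 1000).
S5: worse on accuracy (88.4 vs 89.6).
No option dominates S2.

none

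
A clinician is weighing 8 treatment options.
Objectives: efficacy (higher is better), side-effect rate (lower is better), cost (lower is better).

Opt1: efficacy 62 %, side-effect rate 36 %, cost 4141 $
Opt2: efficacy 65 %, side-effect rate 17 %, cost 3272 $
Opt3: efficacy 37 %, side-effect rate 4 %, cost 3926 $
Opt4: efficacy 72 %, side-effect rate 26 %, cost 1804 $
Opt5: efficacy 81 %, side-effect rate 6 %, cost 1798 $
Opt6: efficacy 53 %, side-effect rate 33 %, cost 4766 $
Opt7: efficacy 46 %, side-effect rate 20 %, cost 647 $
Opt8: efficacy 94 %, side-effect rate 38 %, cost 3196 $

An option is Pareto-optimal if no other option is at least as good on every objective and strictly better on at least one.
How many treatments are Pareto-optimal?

Opt1: dominated by Opt2 (efficacy 65≥62, side-effect rate 17≤36, cost 3272≤4141).
Opt2: dominated by Opt5 (efficacy 81≥65, side-effect rate 6≤17, cost 1798≤3272).
Opt3: not dominated (best side-effect rate).
Opt4: dominated by Opt5 (efficacy 81≥72, side-effect rate 6≤26, cost 1798≤1804).
Opt5: not dominated.
Opt6: dominated by Opt2 (efficacy 65≥53, side-effect rate 17≤33, cost 3272≤4766).
Opt7: not dominated (best cost).
Opt8: not dominated (best efficacy).
Pareto-optimal: Opt3, Opt5, Opt7, Opt8 → 4.

4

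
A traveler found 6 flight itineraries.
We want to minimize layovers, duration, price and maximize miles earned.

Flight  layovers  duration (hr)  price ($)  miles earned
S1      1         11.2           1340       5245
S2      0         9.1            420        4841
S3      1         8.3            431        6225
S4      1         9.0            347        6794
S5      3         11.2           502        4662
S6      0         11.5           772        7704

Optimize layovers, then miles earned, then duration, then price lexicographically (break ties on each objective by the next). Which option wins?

S6

First minimize layovers: best is 0, kept {S2, S6}.
Then maximize miles earned: best is 7704, kept {S6}.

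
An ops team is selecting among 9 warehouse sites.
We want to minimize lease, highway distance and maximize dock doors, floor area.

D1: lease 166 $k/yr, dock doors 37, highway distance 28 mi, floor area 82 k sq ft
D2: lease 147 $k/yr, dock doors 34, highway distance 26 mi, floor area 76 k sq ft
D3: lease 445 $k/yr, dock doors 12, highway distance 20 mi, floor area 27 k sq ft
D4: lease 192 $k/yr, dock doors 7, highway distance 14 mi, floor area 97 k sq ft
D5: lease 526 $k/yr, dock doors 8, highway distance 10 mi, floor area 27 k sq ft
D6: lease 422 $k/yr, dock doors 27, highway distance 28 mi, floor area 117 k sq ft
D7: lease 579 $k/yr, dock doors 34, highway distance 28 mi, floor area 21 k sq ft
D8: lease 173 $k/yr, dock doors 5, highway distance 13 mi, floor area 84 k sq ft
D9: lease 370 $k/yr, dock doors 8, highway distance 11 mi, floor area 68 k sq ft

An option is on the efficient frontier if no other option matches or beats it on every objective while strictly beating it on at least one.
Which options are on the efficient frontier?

D1, D2, D3, D4, D5, D6, D8, D9

D1: not dominated (best dock doors).
D2: not dominated (best lease).
D3: not dominated.
D4: not dominated.
D5: not dominated (best highway distance).
D6: not dominated (best floor area).
D7: dominated by D1 (lease 166≤579, dock doors 37≥34, highway distance 28≤28, floor area 82≥21).
D8: not dominated.
D9: not dominated.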